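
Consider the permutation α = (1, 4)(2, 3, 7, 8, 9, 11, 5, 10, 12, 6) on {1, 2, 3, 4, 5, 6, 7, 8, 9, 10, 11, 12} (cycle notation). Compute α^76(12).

9

12 lies in the 10-cycle (2, 3, 7, 8, 9, 11, 5, 10, 12, 6).
On a 10-cycle, α^10 is the identity, so α^76 = α^6 there (76 ≡ 6 mod 10).
Advancing 6 steps from 12: 12 → 6 → 2 → 3 → 7 → 8 → 9.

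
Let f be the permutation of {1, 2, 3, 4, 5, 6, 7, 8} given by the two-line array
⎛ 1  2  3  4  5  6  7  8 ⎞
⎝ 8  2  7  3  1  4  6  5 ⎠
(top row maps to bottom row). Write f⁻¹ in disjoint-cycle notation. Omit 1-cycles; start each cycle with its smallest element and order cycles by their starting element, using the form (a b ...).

(1 5 8)(3 4 6 7)

First write f in disjoint cycles: (1 8 5)(3 7 6 4).
Reversing each cycle (and rotating so the smallest element leads) gives f⁻¹ = (1 5 8)(3 4 6 7).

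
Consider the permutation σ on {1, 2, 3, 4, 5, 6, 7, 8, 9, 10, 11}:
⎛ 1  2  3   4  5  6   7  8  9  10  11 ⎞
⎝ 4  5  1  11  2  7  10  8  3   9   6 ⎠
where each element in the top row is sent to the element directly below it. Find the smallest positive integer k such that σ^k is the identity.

8

Writing σ as disjoint cycles, the cycle lengths are 8, 2, 1.
Since disjoint cycles commute, ord(σ) = lcm(8, 2) = 8.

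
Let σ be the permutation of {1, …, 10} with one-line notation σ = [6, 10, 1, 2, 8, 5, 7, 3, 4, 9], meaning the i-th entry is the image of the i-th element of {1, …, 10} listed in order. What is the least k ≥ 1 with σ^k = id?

The disjoint-cycle form of σ has cycle lengths 5, 4, 1.
The order of σ is the least common multiple of its cycle lengths: lcm(5, 4) = 20.

20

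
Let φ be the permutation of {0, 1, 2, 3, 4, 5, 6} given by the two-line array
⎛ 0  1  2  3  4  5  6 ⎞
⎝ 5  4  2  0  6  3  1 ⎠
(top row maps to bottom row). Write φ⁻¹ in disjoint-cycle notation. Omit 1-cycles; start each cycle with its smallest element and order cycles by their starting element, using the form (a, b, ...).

First write φ in disjoint cycles: (0, 5, 3)(1, 4, 6).
Reversing each cycle (and rotating so the smallest element leads) gives φ⁻¹ = (0, 3, 5)(1, 6, 4).

(0, 3, 5)(1, 6, 4)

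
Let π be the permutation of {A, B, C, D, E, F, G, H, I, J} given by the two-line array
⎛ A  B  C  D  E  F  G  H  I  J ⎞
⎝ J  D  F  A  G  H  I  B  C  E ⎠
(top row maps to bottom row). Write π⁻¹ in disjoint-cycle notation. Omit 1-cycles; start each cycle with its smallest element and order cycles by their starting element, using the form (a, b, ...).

The cycle decomposition of π is (A, J, E, G, I, C, F, H, B, D).
The inverse reverses every cycle; in canonical form, π⁻¹ = (A, D, B, H, F, C, I, G, E, J).

(A, D, B, H, F, C, I, G, E, J)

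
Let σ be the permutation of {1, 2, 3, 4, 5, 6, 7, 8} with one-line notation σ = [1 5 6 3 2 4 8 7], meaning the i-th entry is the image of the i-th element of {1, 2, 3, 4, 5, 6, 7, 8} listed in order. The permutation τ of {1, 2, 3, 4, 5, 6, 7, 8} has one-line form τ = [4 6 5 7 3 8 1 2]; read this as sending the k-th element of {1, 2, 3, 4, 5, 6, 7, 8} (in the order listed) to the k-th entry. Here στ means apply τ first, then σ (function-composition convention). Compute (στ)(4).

8

(στ)(4) = σ(τ(4)). τ(4) = 7, then σ(7) = 8. So (στ)(4) = 8.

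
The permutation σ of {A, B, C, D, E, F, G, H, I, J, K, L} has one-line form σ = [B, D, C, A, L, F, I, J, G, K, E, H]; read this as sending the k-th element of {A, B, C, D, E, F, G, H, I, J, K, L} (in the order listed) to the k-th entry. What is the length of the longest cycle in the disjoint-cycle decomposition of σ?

Decomposing into disjoint cycles gives (A, B, D)(E, L, H, J, K)(G, I); the longest has length 5.

5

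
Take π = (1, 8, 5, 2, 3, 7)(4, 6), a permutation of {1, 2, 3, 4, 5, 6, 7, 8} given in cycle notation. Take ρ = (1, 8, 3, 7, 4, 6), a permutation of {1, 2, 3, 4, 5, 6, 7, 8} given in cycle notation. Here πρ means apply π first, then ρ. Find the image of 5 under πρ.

π(5) = 2, then ρ(2) = 2; composing gives (πρ)(5) = 2.

2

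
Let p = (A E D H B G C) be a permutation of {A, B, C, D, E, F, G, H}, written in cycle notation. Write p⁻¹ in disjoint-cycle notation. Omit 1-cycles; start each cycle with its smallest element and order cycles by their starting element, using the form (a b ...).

Inverting a permutation written in cycle notation just reverses the order within every cycle.
Reversing each cycle of p and rotating so the smallest element leads gives (A C G B H D E).

(A C G B H D E)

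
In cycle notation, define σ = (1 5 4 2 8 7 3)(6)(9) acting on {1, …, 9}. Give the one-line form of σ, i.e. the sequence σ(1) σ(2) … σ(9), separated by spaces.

5 8 1 2 4 6 3 7 9

Each element maps to the next entry in its cycle (wrapping to the front): 1↦5, 2↦8, 3↦1, 4↦2, 5↦4, 6↦6, 7↦3, 8↦7, 9↦9.
Listing these in domain order gives 5 8 1 2 4 6 3 7 9.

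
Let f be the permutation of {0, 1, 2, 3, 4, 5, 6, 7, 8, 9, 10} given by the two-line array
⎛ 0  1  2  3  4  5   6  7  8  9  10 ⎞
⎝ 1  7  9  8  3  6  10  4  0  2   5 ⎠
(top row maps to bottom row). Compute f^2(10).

Tracing 10 → 5 → … returns to 10 after 3 steps, so 10 lies in a 3-cycle (5, 6, 10).
Advancing 2 steps from 10: 10 → 5 → 6.

6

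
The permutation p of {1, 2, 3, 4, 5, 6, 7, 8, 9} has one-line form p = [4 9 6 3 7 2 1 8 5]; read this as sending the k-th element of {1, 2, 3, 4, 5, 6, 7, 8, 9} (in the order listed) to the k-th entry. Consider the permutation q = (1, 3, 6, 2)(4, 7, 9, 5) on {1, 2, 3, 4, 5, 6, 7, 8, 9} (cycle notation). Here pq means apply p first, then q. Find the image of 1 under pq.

7

p(1) = 4, then q(4) = 7; composing gives (pq)(1) = 7.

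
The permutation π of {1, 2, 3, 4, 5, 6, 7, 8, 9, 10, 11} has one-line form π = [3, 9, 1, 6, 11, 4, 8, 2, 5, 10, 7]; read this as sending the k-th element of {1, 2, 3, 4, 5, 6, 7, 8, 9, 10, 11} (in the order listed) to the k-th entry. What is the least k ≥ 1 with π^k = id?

6

Writing π as disjoint cycles, the cycle lengths are 6, 2, 2, 1.
Since disjoint cycles commute, ord(π) = lcm(6, 2, 2) = 6.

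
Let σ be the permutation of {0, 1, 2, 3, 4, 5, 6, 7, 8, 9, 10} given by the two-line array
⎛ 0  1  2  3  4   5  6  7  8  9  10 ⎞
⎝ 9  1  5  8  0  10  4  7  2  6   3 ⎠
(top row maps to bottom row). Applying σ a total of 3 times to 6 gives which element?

9

Tracing 6 → 4 → … returns to 6 after 4 steps, so 6 lies in a 4-cycle (0, 9, 6, 4).
Advancing 3 steps from 6: 6 → 4 → 0 → 9.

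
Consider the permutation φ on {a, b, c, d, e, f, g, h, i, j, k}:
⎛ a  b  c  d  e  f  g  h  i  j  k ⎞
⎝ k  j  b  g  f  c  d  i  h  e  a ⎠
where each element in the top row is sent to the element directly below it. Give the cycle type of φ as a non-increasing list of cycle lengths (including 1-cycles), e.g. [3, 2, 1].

The disjoint cycles are (a, k)(b, j, e, f, c)(d, g)(h, i), with lengths 5, 2, 2, 2 in non-increasing order.

[5, 2, 2, 2]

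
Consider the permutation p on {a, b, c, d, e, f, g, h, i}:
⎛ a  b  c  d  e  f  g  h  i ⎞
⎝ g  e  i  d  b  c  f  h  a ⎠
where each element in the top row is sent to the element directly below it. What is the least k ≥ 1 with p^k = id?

10

Writing p as disjoint cycles, the cycle lengths are 5, 2, 1, 1.
The order of p is the least common multiple of its cycle lengths: lcm(5, 2) = 10.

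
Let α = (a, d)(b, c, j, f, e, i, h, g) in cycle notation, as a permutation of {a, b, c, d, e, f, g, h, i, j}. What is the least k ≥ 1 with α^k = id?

8

The cycle type of α is (8, 2).
Since disjoint cycles commute, ord(α) = lcm(8, 2) = 8.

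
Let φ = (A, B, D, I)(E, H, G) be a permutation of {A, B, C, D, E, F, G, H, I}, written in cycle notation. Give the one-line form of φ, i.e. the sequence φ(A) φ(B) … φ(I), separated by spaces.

B D C I H F E G A

Each element maps to the next entry in its cycle (wrapping to the front): A→B, B→D, C→C, D→I, E→H, F→F, G→E, H→G, I→A.
Listing these in domain order gives B D C I H F E G A.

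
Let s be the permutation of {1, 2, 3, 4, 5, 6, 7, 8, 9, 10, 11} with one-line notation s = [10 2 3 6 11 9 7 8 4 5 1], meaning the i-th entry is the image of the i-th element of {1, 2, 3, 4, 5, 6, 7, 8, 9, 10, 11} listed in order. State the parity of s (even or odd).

odd

In disjoint-cycle form the cycle lengths are 4, 3, 1, 1, 1, 1.
A cycle is odd iff its length is even; s has 1 even-length cycle, so sgn(s) = (−1)^1 and s is odd.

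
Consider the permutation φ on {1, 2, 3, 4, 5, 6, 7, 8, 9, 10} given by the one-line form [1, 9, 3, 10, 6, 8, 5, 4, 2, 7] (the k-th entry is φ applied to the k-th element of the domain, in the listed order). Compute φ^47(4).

Tracing 4 → 10 → … returns to 4 after 6 steps, so 4 lies in a 6-cycle (4 10 7 5 6 8).
Since the cycle has length 6, φ^47 acts on it the same as φ^5 (47 mod 6 = 5).
Advancing 5 steps from 4: 4 → 10 → 7 → 5 → 6 → 8.

8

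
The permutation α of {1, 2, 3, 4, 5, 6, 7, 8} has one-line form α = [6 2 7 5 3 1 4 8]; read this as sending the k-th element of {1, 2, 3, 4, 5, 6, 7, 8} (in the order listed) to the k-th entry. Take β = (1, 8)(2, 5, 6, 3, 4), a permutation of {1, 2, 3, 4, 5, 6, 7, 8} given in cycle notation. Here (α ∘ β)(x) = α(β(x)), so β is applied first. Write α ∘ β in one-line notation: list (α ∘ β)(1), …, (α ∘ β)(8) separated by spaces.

8 3 5 2 1 7 4 6

(α ∘ β)(x) = α(β(x)). Computing each image: α(β(1)) = α(8) = 8, α(β(2)) = α(5) = 3, α(β(3)) = α(4) = 5, α(β(4)) = α(2) = 2, α(β(5)) = α(6) = 1, α(β(6)) = α(3) = 7, α(β(7)) = α(7) = 4, α(β(8)) = α(1) = 6.
Hence α ∘ β = [8 3 5 2 1 7 4 6].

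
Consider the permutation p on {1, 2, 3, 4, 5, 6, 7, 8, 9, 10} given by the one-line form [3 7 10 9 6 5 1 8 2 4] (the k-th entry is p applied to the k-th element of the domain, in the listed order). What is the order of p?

Writing p as disjoint cycles, the cycle lengths are 7, 2, 1.
The order of p is the least common multiple of its cycle lengths: lcm(7, 2) = 14.

14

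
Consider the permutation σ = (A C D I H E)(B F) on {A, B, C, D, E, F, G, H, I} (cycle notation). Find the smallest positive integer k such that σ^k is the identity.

6

The disjoint cycles have lengths 6, 2, 1.
The order is lcm(6, 2) = 6.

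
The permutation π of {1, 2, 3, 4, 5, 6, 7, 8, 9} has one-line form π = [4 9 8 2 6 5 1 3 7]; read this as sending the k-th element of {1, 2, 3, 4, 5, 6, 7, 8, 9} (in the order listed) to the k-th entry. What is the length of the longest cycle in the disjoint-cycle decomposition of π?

Decomposing into disjoint cycles gives (1, 4, 2, 9, 7)(3, 8)(5, 6); the longest has length 5.

5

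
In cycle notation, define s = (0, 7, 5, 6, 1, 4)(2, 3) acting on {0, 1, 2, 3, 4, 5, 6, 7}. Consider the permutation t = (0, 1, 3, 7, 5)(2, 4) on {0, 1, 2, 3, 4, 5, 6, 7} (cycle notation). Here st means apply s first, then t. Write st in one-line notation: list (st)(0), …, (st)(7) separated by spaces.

5 2 7 4 1 6 3 0

(st)(x) = t(s(x)). Computing each image: t(s(0)) = t(7) = 5, t(s(1)) = t(4) = 2, t(s(2)) = t(3) = 7, t(s(3)) = t(2) = 4, t(s(4)) = t(0) = 1, t(s(5)) = t(6) = 6, t(s(6)) = t(1) = 3, t(s(7)) = t(5) = 0.
Hence st = [5 2 7 4 1 6 3 0].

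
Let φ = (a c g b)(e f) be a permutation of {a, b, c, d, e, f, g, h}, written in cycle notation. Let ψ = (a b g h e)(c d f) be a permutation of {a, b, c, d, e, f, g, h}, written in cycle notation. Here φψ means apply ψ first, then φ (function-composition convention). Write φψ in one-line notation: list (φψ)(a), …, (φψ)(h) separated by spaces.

a b d e c g h f

For each element, apply ψ then φ: a → b → a; b → g → b; c → d → d; d → f → e; e → a → c; f → c → g; g → h → h; h → e → f.
Collecting the images, φψ = [a b d e c g h f].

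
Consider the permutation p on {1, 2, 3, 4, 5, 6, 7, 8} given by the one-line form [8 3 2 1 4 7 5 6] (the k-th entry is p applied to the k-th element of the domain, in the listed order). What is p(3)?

3 is element number 3 of the domain, and entry number 3 of the one-line form is 2, so p(3) = 2.

2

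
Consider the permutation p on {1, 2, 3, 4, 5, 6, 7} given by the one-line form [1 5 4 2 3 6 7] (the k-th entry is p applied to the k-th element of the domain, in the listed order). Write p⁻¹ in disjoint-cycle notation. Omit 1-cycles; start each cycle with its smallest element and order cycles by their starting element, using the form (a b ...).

The cycle decomposition of p is (2 5 3 4).
The inverse reverses every cycle; in canonical form, p⁻¹ = (2 4 3 5).

(2 4 3 5)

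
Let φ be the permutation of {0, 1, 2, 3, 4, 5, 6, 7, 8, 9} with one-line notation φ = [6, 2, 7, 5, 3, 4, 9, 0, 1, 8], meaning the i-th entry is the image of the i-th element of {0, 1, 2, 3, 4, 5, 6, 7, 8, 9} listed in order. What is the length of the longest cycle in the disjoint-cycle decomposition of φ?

Decomposing into disjoint cycles gives (0 6 9 8 1 2 7)(3 5 4); the longest has length 7.

7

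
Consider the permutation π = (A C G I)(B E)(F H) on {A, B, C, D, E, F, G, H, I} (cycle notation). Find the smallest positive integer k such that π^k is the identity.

The cycle type of π is (4, 2, 2, 1).
The order of π is the least common multiple of its cycle lengths: lcm(4, 2, 2) = 4.

4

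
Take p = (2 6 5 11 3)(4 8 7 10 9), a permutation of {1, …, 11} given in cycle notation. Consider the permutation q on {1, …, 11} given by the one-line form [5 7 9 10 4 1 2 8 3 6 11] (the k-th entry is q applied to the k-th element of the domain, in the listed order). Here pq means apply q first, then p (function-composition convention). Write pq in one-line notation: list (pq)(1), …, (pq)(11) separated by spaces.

11 10 4 9 8 1 6 7 2 5 3

(pq)(x) = p(q(x)). Computing each image: p(q(1)) = p(5) = 11, p(q(2)) = p(7) = 10, p(q(3)) = p(9) = 4, p(q(4)) = p(10) = 9, p(q(5)) = p(4) = 8, p(q(6)) = p(1) = 1, p(q(7)) = p(2) = 6, p(q(8)) = p(8) = 7, p(q(9)) = p(3) = 2, p(q(10)) = p(6) = 5, p(q(11)) = p(11) = 3.
Hence pq = [11 10 4 9 8 1 6 7 2 5 3].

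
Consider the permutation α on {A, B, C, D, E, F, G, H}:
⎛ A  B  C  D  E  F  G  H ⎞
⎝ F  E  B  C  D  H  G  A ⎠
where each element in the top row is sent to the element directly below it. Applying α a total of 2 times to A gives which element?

H

Tracing A → F → … returns to A after 3 steps, so A lies in a 3-cycle (A F H).
Stepping 2 places around the cycle: A → F → H.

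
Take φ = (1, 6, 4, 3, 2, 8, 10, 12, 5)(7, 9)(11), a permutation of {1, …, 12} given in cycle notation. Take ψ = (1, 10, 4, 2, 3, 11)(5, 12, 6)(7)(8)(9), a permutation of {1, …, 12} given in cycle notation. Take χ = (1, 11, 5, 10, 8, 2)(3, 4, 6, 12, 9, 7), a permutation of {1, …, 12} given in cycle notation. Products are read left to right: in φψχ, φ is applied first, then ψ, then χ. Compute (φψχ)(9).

3

Apply the permutations in order: φ(9) = 7, then ψ(7) = 7, then χ(7) = 3. So (φψχ)(9) = 3.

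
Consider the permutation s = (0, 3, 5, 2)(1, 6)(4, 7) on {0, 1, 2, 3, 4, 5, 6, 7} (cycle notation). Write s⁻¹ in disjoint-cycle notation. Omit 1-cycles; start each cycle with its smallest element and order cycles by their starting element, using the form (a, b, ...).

If s sends a → b within a cycle, s⁻¹ sends b → a; equivalently, reverse each cycle.
Reversing each cycle of s and rotating so the smallest element leads gives (0, 2, 5, 3)(1, 6)(4, 7).

(0, 2, 5, 3)(1, 6)(4, 7)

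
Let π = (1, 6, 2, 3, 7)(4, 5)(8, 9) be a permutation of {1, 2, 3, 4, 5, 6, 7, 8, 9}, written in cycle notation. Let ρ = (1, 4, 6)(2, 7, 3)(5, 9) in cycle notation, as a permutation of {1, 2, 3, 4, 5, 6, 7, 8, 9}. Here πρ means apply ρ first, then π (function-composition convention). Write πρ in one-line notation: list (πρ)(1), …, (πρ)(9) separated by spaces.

(πρ)(x) = π(ρ(x)). Computing each image: π(ρ(1)) = π(4) = 5, π(ρ(2)) = π(7) = 1, π(ρ(3)) = π(2) = 3, π(ρ(4)) = π(6) = 2, π(ρ(5)) = π(9) = 8, π(ρ(6)) = π(1) = 6, π(ρ(7)) = π(3) = 7, π(ρ(8)) = π(8) = 9, π(ρ(9)) = π(5) = 4.
Hence πρ = [5 1 3 2 8 6 7 9 4].

5 1 3 2 8 6 7 9 4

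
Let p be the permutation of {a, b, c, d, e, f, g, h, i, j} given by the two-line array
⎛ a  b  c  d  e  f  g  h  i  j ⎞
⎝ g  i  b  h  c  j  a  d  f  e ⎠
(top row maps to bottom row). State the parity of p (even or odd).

In disjoint-cycle form the cycle lengths are 6, 2, 2.
A cycle of length ℓ contributes ℓ−1 transpositions, so p is a product of 5 + 1 + 1 = 7 transpositions — odd.

odd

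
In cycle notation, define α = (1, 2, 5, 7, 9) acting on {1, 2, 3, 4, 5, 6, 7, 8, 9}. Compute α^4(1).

1 lies in the 5-cycle (1, 2, 5, 7, 9).
Stepping 4 places around the cycle: 1 → 2 → 5 → 7 → 9.

9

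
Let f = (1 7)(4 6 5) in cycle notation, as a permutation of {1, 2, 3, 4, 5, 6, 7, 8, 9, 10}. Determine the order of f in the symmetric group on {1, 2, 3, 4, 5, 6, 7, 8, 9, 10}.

6

The cycle type of f is (3, 2, 1, 1, 1, 1, 1).
Since disjoint cycles commute, ord(f) = lcm(3, 2) = 6.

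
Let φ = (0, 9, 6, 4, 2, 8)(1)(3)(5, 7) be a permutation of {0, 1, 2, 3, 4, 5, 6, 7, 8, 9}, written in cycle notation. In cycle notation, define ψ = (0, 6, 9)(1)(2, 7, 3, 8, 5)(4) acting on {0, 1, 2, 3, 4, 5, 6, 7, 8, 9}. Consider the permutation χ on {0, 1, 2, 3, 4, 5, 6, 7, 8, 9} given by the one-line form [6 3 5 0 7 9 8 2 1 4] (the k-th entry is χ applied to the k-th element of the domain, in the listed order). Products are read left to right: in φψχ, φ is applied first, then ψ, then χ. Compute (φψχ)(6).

7

Chase 6: φ(6) = 4; ψ(4) = 4; χ(4) = 7. Hence (φψχ)(6) = 7.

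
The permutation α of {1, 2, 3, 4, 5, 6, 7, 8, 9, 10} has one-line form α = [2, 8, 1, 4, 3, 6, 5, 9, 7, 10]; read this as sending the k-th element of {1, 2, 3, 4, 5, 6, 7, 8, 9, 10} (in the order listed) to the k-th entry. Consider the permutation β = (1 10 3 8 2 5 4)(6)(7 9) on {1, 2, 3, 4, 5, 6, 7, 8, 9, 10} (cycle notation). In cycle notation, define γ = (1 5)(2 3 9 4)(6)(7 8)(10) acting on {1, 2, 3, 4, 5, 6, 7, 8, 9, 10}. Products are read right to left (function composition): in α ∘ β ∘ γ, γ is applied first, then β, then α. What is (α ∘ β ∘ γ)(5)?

10

Apply the permutations in order: γ(5) = 1, then β(1) = 10, then α(10) = 10. So (α ∘ β ∘ γ)(5) = 10.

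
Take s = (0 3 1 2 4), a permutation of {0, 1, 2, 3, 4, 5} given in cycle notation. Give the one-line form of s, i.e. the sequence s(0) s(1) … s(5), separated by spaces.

3 2 4 1 0 5

Image by image: 0↦3, 1↦2, 2↦4, 3↦1, 4↦0, 5↦5.
Listing these in domain order gives 3 2 4 1 0 5.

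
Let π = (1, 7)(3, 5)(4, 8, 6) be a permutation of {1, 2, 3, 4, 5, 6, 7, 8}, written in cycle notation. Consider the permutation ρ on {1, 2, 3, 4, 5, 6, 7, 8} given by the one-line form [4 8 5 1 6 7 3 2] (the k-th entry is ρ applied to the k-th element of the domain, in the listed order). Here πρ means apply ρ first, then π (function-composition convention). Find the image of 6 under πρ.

ρ(6) = 7, then π(7) = 1; composing gives (πρ)(6) = 1.

1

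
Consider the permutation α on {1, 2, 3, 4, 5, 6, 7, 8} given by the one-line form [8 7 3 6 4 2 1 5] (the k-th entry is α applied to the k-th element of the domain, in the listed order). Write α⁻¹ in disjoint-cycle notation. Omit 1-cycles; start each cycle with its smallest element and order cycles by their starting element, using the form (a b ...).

(1 7 2 6 4 5 8)

First write α in disjoint cycles: (1 8 5 4 6 2 7).
Reversing each cycle (and rotating so the smallest element leads) gives α⁻¹ = (1 7 2 6 4 5 8).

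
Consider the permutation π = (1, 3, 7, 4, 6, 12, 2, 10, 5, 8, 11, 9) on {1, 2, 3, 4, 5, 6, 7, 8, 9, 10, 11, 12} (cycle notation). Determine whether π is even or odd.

odd

The cycle lengths are 12.
A cycle is odd iff its length is even; π has 1 even-length cycle, so sgn(π) = (−1)^1 and π is odd.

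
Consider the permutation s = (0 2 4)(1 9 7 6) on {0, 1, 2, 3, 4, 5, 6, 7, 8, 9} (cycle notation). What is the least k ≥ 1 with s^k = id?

The cycle type of s is (4, 3, 1, 1, 1).
The order is lcm(4, 3) = 12.

12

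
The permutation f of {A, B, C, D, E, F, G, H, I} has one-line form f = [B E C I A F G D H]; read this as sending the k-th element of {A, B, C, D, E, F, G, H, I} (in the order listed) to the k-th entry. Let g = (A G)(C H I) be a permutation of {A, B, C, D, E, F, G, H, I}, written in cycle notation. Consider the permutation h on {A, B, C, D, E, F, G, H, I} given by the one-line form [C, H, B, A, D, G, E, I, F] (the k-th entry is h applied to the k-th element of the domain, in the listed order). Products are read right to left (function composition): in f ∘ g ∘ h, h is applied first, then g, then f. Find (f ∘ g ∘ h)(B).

Chase B: h(B) = H; g(H) = I; f(I) = H. Hence (f ∘ g ∘ h)(B) = H.

H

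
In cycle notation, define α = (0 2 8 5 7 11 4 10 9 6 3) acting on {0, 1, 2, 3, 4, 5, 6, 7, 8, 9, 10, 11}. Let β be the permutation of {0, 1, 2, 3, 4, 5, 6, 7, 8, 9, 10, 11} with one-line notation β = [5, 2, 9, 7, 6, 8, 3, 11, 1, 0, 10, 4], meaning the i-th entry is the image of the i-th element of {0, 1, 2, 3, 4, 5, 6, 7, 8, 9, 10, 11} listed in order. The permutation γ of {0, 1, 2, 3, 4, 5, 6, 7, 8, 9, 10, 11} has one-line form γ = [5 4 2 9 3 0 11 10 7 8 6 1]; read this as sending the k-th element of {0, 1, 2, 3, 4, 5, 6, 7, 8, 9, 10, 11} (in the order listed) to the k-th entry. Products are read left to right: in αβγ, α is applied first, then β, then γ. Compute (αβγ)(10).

5

Apply the permutations in order: α(10) = 9, then β(9) = 0, then γ(0) = 5. So (αβγ)(10) = 5.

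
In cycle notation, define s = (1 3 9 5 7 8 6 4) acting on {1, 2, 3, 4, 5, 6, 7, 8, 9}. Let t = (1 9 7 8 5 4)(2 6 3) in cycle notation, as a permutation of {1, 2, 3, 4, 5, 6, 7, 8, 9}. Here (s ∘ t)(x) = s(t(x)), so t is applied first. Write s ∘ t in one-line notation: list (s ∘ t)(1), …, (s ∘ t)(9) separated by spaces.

5 4 2 3 1 9 6 7 8

(s ∘ t)(x) = s(t(x)). Computing each image: s(t(1)) = s(9) = 5, s(t(2)) = s(6) = 4, s(t(3)) = s(2) = 2, s(t(4)) = s(1) = 3, s(t(5)) = s(4) = 1, s(t(6)) = s(3) = 9, s(t(7)) = s(8) = 6, s(t(8)) = s(5) = 7, s(t(9)) = s(7) = 8.
Hence s ∘ t = [5 4 2 3 1 9 6 7 8].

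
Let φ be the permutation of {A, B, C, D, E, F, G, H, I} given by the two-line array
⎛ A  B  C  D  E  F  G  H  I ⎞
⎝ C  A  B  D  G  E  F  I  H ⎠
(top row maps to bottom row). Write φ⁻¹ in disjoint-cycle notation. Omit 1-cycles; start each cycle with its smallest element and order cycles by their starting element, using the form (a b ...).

(A B C)(E F G)(H I)

The cycle decomposition of φ is (A C B)(E G F)(H I).
Reversing each cycle (and rotating so the smallest element leads) gives φ⁻¹ = (A B C)(E F G)(H I).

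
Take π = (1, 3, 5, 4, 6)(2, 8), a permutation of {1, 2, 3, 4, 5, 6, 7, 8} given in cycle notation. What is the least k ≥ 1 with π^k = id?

10

The disjoint cycles have lengths 5, 2, 1.
The order is lcm(5, 2) = 10.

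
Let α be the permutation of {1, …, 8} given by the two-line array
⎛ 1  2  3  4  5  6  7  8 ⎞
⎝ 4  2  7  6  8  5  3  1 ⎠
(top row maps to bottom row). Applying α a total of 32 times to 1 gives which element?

Tracing 1 → 4 → … returns to 1 after 5 steps, so 1 lies in a 5-cycle (1, 4, 6, 5, 8).
Powers repeat with period 5 on this cycle, and 32 mod 5 = 2, so α^32(1) = α^2(1).
Stepping 2 places around the cycle: 1 → 4 → 6.

6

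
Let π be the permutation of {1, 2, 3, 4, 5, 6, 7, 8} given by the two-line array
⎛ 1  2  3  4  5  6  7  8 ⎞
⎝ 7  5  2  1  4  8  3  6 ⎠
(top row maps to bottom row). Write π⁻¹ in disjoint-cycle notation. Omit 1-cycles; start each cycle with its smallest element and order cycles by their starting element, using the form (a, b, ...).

The cycle decomposition of π is (1, 7, 3, 2, 5, 4)(6, 8).
Reversing each cycle (and rotating so the smallest element leads) gives π⁻¹ = (1, 4, 5, 2, 3, 7)(6, 8).

(1, 4, 5, 2, 3, 7)(6, 8)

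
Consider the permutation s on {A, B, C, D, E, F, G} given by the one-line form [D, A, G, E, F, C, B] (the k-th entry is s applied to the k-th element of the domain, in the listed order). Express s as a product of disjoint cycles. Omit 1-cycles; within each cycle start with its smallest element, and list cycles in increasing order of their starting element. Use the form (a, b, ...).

(A, D, E, F, C, G, B)

Iterating s from A gives A → D → E → F → C → G → B → A; that is the 7-cycle (A, D, E, F, C, G, B).
Repeating from the next unused element and collecting all non-trivial cycles gives (A, D, E, F, C, G, B).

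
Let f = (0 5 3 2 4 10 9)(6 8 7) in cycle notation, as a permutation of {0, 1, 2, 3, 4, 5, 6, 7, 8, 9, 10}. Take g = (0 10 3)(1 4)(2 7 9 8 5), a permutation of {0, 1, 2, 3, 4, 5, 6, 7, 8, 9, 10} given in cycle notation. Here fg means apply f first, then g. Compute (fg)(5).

First apply f: f(5) = 3, then g(3) = 0. Thus (fg)(5) = 0.

0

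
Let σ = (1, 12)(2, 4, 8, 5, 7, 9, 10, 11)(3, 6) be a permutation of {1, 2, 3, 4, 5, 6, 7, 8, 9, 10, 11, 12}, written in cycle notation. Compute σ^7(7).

5

7 lies in the 8-cycle (2, 4, 8, 5, 7, 9, 10, 11).
Advancing 7 steps from 7: 7 → 9 → 10 → 11 → 2 → 4 → 8 → 5.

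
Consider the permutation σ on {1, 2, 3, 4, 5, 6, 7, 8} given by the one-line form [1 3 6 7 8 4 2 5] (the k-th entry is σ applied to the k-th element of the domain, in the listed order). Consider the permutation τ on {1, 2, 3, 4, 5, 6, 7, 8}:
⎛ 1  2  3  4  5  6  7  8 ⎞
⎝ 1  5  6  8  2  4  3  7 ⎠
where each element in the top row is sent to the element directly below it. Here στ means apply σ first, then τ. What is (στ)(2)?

6

σ(2) = 3, then τ(3) = 6; composing gives (στ)(2) = 6.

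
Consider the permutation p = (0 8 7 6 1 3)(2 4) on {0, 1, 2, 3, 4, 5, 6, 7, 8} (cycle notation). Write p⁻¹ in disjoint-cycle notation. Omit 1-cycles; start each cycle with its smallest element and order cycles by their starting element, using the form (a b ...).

If p sends a → b within a cycle, p⁻¹ sends b → a; equivalently, reverse each cycle.
Reversing each cycle of p and rotating so the smallest element leads gives (0 3 1 6 7 8)(2 4).

(0 3 1 6 7 8)(2 4)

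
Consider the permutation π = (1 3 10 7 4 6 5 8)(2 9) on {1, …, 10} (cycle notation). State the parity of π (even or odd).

even

The cycle lengths are 8, 2.
A cycle of length ℓ contributes ℓ−1 transpositions, so π is a product of 7 + 1 = 8 transpositions — even.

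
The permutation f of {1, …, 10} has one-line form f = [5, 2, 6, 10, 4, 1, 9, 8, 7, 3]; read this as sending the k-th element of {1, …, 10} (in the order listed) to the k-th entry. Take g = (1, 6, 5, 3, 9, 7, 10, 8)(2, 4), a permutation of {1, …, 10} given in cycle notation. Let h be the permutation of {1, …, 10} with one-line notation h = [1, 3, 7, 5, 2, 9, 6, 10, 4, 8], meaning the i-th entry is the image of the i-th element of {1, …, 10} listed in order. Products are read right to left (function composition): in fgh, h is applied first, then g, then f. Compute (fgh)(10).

5

Chase 10: h(10) = 8; g(8) = 1; f(1) = 5. Hence (fgh)(10) = 5.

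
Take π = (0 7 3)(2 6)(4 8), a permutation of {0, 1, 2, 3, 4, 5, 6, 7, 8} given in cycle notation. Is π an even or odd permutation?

The cycle lengths are 3, 2, 2, 1, 1.
A cycle is odd iff its length is even; π has 2 even-length cycles, so sgn(π) = (−1)^2 and π is even.

even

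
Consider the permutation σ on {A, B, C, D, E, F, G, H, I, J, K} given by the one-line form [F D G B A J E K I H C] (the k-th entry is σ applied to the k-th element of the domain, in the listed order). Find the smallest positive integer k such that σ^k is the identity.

8

Decomposing into disjoint cycles gives cycle lengths 8, 2, 1.
Since disjoint cycles commute, ord(σ) = lcm(8, 2) = 8.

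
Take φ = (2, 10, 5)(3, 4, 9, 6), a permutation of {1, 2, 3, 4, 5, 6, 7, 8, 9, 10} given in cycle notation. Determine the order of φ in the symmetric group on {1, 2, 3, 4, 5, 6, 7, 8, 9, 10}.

The disjoint cycles have lengths 4, 3, 1, 1, 1.
The order of φ is the least common multiple of its cycle lengths: lcm(4, 3) = 12.

12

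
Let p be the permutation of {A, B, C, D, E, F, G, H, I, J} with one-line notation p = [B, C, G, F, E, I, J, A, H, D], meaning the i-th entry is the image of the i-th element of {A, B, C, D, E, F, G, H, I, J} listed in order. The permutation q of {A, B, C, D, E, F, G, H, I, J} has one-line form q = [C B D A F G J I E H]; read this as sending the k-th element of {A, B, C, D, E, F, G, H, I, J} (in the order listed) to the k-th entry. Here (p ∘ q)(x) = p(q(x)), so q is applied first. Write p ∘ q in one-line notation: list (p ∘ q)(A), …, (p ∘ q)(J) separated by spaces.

Chase each element through q then p: A → C → G; B → B → C; C → D → F; D → A → B; E → F → I; F → G → J; G → J → D; H → I → H; I → E → E; J → H → A.
So p ∘ q in one-line form is G C F B I J D H E A.

G C F B I J D H E A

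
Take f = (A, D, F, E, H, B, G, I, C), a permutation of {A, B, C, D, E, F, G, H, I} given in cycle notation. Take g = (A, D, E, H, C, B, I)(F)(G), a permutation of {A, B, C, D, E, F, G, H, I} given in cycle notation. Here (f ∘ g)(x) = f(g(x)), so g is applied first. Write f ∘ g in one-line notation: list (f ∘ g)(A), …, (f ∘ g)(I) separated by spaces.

(f ∘ g)(x) = f(g(x)). Computing each image: f(g(A)) = f(D) = F, f(g(B)) = f(I) = C, f(g(C)) = f(B) = G, f(g(D)) = f(E) = H, f(g(E)) = f(H) = B, f(g(F)) = f(F) = E, f(g(G)) = f(G) = I, f(g(H)) = f(C) = A, f(g(I)) = f(A) = D.
Hence f ∘ g = [F C G H B E I A D].

F C G H B E I A D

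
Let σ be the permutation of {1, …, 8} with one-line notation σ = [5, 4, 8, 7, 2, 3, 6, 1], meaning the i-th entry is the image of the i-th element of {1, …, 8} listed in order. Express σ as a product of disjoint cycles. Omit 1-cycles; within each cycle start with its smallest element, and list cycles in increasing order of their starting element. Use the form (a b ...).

(1 5 2 4 7 6 3 8)

Iterating σ from 1 gives 1 → 5 → 2 → 4 → 7 → 6 → 3 → 8 → 1; that is the 8-cycle (1 5 2 4 7 6 3 8).
Repeating from the next unused element and collecting all non-trivial cycles gives (1 5 2 4 7 6 3 8).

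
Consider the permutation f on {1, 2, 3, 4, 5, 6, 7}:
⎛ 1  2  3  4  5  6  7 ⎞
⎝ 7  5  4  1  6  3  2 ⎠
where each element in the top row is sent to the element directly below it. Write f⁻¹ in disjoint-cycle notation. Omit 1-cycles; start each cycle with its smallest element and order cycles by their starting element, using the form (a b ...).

First write f in disjoint cycles: (1 7 2 5 6 3 4).
The inverse reverses every cycle; in canonical form, f⁻¹ = (1 4 3 6 5 2 7).

(1 4 3 6 5 2 7)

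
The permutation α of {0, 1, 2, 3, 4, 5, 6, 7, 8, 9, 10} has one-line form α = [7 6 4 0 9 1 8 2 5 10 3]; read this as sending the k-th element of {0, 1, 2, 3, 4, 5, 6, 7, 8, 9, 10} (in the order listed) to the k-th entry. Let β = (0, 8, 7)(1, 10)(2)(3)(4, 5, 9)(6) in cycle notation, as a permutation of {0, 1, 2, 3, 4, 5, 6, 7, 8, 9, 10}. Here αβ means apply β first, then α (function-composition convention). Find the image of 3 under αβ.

0

(αβ)(3) = α(β(3)). β(3) = 3, then α(3) = 0. So (αβ)(3) = 0.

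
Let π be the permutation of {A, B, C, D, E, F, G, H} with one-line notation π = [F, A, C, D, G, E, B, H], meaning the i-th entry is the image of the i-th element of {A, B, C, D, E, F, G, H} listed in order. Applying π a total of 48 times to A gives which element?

G

Tracing A → F → … returns to A after 5 steps, so A lies in a 5-cycle (A F E G B).
On a 5-cycle, π^5 is the identity, so π^48 = π^3 there (48 ≡ 3 mod 5).
Advancing 3 steps from A: A → F → E → G.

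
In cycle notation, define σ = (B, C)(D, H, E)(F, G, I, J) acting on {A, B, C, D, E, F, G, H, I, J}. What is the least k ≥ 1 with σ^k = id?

12

The cycle type of σ is (4, 3, 2, 1).
The order is lcm(4, 3, 2) = 12.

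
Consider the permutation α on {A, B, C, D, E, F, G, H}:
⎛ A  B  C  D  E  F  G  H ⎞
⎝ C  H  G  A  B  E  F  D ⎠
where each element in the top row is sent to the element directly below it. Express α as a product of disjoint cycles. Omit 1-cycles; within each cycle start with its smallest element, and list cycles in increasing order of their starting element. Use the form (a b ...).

(A C G F E B H D)

Iterating α from A gives A → C → G → F → E → B → H → D → A; that is the 8-cycle (A C G F E B H D).
Continuing from each remaining unvisited element yields (A C G F E B H D).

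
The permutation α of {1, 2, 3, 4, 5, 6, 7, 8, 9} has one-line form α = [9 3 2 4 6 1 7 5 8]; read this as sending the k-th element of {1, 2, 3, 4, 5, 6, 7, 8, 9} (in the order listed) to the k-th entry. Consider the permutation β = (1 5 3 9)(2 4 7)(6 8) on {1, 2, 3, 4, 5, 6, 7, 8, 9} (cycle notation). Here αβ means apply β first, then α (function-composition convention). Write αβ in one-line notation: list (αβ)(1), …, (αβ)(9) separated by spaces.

6 4 8 7 2 5 3 1 9

Chase each element through β then α: 1 → 5 → 6; 2 → 4 → 4; 3 → 9 → 8; 4 → 7 → 7; 5 → 3 → 2; 6 → 8 → 5; 7 → 2 → 3; 8 → 6 → 1; 9 → 1 → 9.
So αβ in one-line form is 6 4 8 7 2 5 3 1 9.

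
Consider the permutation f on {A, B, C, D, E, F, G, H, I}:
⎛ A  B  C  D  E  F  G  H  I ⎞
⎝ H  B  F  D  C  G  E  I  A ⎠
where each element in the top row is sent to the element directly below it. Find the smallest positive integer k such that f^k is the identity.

Writing f as disjoint cycles, the cycle lengths are 4, 3, 1, 1.
The order is lcm(4, 3) = 12.

12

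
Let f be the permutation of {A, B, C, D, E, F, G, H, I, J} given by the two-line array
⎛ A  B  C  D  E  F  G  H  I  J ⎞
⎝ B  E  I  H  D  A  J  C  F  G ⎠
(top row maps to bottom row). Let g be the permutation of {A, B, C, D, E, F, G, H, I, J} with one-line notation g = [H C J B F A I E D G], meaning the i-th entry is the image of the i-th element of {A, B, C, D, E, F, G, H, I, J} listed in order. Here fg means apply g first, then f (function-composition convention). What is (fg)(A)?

C

g(A) = H, then f(H) = C; composing gives (fg)(A) = C.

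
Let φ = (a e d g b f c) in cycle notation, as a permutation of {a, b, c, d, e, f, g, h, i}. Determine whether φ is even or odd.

The cycle lengths are 7, 1, 1.
A cycle is odd iff its length is even; φ has 0 even-length cycles, so sgn(φ) = (−1)^0 and φ is even.

even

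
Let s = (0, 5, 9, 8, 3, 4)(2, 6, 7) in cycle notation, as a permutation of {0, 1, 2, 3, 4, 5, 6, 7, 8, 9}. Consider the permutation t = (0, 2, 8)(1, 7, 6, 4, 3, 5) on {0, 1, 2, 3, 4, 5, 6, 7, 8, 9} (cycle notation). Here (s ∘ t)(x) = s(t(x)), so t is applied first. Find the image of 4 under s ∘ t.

(s ∘ t)(4) = s(t(4)). t(4) = 3, then s(3) = 4. So (s ∘ t)(4) = 4.

4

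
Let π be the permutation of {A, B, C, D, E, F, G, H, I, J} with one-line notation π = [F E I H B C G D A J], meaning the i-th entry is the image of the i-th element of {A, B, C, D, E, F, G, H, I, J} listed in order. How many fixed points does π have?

2

The fixed points (elements with π(x) = x) are {G, J}, so there are 2.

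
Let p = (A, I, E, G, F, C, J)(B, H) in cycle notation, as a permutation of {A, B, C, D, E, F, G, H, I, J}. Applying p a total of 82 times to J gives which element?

J lies in the 7-cycle (A, I, E, G, F, C, J).
Since the cycle has length 7, p^82 acts on it the same as p^5 (82 mod 7 = 5).
Advancing 5 steps from J: J → A → I → E → G → F.

F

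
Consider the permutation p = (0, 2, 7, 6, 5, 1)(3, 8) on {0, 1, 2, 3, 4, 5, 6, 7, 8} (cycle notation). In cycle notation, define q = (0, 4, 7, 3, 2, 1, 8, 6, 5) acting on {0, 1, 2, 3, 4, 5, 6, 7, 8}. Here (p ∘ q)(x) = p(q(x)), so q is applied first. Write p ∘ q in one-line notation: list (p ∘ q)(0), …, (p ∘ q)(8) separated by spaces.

4 3 0 7 6 2 1 8 5

Chase each element through q then p: 0 → 4 → 4; 1 → 8 → 3; 2 → 1 → 0; 3 → 2 → 7; 4 → 7 → 6; 5 → 0 → 2; 6 → 5 → 1; 7 → 3 → 8; 8 → 6 → 5.
Collecting the images, p ∘ q = [4 3 0 7 6 2 1 8 5].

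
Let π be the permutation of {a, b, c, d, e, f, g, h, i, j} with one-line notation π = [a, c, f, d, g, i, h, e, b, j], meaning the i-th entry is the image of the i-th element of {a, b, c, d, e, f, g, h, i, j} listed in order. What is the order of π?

12

The disjoint-cycle form of π has cycle lengths 4, 3, 1, 1, 1.
Since disjoint cycles commute, ord(π) = lcm(4, 3) = 12.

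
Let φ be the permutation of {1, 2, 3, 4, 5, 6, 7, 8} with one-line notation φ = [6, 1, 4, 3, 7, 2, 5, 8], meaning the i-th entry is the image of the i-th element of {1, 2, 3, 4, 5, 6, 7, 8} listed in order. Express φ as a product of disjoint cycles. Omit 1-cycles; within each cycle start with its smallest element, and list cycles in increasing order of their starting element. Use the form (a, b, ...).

Iterating φ from 1 gives 1 → 6 → 2 → 1; that is the 3-cycle (1, 6, 2).
Repeating from the next unused element and collecting all non-trivial cycles gives (1, 6, 2)(3, 4)(5, 7).

(1, 6, 2)(3, 4)(5, 7)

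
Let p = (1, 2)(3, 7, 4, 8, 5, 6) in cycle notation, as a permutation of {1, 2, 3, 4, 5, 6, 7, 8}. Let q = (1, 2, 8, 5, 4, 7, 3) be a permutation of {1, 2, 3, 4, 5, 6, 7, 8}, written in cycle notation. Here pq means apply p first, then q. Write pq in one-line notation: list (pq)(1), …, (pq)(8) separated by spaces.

8 2 3 5 6 1 7 4

For each element, apply p then q: 1 → 2 → 8; 2 → 1 → 2; 3 → 7 → 3; 4 → 8 → 5; 5 → 6 → 6; 6 → 3 → 1; 7 → 4 → 7; 8 → 5 → 4.
So pq in one-line form is 8 2 3 5 6 1 7 4.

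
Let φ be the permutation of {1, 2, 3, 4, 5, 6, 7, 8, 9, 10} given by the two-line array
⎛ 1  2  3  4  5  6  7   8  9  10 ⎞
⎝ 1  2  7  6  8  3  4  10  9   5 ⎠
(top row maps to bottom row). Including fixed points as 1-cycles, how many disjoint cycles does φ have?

5

The cycle decomposition is (1)(2)(3, 7, 4, 6)(5, 8, 10)(9), which has 5 cycles (counting 1-cycles).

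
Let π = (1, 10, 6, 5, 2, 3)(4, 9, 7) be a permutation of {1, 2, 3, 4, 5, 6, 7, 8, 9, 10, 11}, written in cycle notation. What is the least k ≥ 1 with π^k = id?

6

The disjoint cycles have lengths 6, 3, 1, 1.
The order is lcm(6, 3) = 6.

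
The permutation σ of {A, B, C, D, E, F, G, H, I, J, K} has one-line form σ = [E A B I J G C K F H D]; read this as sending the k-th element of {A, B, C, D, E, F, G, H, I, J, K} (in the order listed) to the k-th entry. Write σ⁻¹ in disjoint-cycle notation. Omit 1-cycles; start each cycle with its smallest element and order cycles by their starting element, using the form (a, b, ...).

(A, B, C, G, F, I, D, K, H, J, E)

First write σ in disjoint cycles: (A, E, J, H, K, D, I, F, G, C, B).
Reversing each cycle (and rotating so the smallest element leads) gives σ⁻¹ = (A, B, C, G, F, I, D, K, H, J, E).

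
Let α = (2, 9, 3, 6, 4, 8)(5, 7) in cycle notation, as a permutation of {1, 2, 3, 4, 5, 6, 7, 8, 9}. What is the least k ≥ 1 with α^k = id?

6

The cycle type of α is (6, 2, 1).
The order is lcm(6, 2) = 6.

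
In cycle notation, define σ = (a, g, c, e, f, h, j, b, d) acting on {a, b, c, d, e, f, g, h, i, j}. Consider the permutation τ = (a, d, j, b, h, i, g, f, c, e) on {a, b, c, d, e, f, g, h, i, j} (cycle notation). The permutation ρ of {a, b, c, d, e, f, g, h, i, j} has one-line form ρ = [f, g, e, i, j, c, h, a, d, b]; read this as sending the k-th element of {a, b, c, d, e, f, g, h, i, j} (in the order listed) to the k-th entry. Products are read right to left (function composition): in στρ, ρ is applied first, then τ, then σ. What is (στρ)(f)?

Chase f: ρ(f) = c; τ(c) = e; σ(e) = f. Hence (στρ)(f) = f.

f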